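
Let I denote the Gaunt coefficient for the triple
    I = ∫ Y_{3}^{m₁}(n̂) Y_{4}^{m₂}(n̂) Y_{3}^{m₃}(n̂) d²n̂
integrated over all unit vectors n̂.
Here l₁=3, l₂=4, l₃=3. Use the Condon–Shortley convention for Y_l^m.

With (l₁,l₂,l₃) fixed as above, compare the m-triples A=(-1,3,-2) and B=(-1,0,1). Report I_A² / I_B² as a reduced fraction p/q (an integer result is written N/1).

l's match ⇒ only the (l;m) 3-j factors differ between A and B.
A: triangle coeff Δ(3,4,3) = 1/34650; Σ_t [3,4]: t=3:−1/144 t=4:+1/288 = -1/288; (3j)²=1/99 [(3 4 3; -1 3 -2)], sign=+1
B: triangle coeff Δ(3,4,3) = 1/34650; Σ_t [2,4]: t=2:+1/32 t=3:−1/36 t=4:+1/1152 = 5/1152; (3j)²=1/1386 [(3 4 3; -1 0 1)], sign=+1
I_A²/I_B² = (1/99)/(1/1386) = 14/1

14/1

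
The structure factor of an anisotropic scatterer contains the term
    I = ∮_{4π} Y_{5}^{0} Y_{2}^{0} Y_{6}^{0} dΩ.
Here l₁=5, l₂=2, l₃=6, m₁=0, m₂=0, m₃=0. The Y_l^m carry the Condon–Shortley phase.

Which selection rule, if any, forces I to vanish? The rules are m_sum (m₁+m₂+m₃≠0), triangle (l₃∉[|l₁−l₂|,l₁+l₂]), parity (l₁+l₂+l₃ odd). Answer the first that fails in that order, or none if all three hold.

azimuthal sum: 0 + 0 + 0 = 0  ✓
3 ≤ 6 ≤ 7 (triangle on l)  ✓
L = 5 + 2 + 6 = 13 (odd)  ✗

parity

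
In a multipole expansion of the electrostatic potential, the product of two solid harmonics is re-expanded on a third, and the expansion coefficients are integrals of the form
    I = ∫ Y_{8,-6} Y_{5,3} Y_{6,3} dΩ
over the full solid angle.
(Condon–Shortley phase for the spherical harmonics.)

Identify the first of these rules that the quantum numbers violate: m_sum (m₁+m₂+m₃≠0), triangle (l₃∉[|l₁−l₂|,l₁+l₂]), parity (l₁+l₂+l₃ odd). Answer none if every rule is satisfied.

Σmᵢ = 0  ✓
l₃∈[|l₁−l₂|,l₁+l₂]=[3,13], have l₃=6  ✓
Σlᵢ = 19 ⇒ odd  ✗

parity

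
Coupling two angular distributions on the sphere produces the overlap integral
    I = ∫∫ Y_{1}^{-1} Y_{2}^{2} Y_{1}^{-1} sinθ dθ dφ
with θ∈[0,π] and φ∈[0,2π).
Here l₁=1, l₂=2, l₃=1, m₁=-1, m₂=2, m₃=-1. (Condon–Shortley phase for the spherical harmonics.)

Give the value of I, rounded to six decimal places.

0.309019

Rules hold: Σm=0, L=4 even, 1≤1≤3.
N = 3·5·3 = 45
Δ = 2!·0!·2!/5! = 1/30
Racah Σ t=1..1: t=1:−1/1 = -1/1
⇒ 3j(1 2 1; 0 0 0)² = 2/15, sgn +1
Racah Σ t=2..2: t=2:+1/4 = 1/4
⇒ 3j(1 2 1; -1 2 -1)² = 1/5, sgn +1
4πI² = N·(3j₀)²·(3jₘ)² = 6/5
I = +1·√(1.2/4π) = 0.30901936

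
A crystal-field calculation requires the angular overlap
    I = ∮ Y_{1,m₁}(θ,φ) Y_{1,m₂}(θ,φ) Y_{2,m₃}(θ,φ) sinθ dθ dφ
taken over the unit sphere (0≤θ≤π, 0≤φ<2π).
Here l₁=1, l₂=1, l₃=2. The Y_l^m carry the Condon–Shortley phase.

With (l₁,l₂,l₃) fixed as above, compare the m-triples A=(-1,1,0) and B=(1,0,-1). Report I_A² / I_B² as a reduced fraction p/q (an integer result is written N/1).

l's match ⇒ only the (l;m) 3-j factors differ between A and B.
A: triangle coeff Δ(1,1,2) = 1/30; Σ_t [0,0]: t=0:+1/4 = 1/4; (3j)²=1/30 [(1 1 2; -1 1 0)], sign=+1
B: triangle coeff Δ(1,1,2) = 1/30; Σ_t [0,0]: t=0:+1/2 = 1/2; (3j)²=1/10 [(1 1 2; 1 0 -1)], sign=-1
I_A²/I_B² = (1/30)/(1/10) = 1/3

1/3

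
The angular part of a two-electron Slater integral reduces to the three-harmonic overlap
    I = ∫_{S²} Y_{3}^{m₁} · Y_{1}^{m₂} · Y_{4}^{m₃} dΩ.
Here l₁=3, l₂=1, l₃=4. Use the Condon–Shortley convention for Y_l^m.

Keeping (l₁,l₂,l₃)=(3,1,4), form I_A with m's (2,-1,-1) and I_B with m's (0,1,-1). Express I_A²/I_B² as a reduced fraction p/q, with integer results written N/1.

l's match ⇒ only the (l;m) 3-j factors differ between A and B.
A: triangle coeff Δ(3,1,4) = 1/252; Σ_t [0,0]: t=0:+1/240 = 1/240; (3j)²=1/84 [(3 1 4; 2 -1 -1)], sign=-1
B: triangle coeff Δ(3,1,4) = 1/252; Σ_t [0,0]: t=0:+1/72 = 1/72; (3j)²=5/126 [(3 1 4; 0 1 -1)], sign=-1
I_A²/I_B² = (1/84)/(5/126) = 3/10

3/10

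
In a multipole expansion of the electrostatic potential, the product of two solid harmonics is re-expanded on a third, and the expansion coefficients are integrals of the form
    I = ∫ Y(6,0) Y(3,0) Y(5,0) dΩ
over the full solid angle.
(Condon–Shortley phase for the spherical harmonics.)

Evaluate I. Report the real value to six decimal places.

0.145631

Checks pass: Σm=0; 14 even; l₃=5∈[3,9].
(2·6+1)(2·3+1)(2·5+1) = 1001
Δ: 4! 8! 2! / 15! → 1/675675
sum: t=1:−1/8640 t=2:+1/2304 t=3:−1/8640 = 7/34560
3j²(6 3 5; 0 0 0) = Δ·Π!·Σ² = 7/429  (sign -1)
(m-triple is (0,0,0) — same symbol as above.)
combine: 4πI² = 1001·7/429·7/429 = 343/1287
take √, sign +1: I = 0.14563067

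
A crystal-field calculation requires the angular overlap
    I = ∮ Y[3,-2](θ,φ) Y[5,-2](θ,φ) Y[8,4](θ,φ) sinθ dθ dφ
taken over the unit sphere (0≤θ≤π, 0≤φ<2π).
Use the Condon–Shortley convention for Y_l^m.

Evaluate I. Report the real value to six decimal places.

m-sum 0 ✓  L=16 even ✓  2≤8≤8 ✓
Π(2lᵢ+1) = 7×11×17 = 1309
triangle coeff Δ(3,5,8) = 1/136136
Σ_t [0,0]: t=0:+1/518400 = 1/518400
(3j)²=56/2431 [(3 5 8; 0 0 0)], sign=+1
Σ_t [0,0]: t=0:+1/3628800 = 1/3628800
(3j)²=36/1547 [(3 5 8; -2 -2 4)], sign=+1
⇒ 4πI² = 2016/2873
I = (+1)√(2016/2873/(4π)) = 0.23630479

0.236305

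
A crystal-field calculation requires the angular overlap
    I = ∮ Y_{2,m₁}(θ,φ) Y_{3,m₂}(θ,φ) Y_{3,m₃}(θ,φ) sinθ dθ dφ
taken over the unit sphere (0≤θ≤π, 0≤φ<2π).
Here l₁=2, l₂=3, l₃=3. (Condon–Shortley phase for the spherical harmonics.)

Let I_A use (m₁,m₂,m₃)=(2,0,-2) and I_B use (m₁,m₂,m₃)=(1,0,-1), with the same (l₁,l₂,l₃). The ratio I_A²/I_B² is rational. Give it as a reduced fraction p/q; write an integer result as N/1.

10/1

l's match ⇒ only the (l;m) 3-j factors differ between A and B.
A: triangle coeff Δ(2,3,3) = 1/3780; Σ_t [0,0]: t=0:+1/24 = 1/24; (3j)²=1/21 [(2 3 3; 2 0 -2)], sign=-1
B: triangle coeff Δ(2,3,3) = 1/3780; Σ_t [0,1]: t=0:+1/12 t=1:−1/8 = -1/24; (3j)²=1/210 [(2 3 3; 1 0 -1)], sign=-1
I_A²/I_B² = (1/21)/(1/210) = 10/1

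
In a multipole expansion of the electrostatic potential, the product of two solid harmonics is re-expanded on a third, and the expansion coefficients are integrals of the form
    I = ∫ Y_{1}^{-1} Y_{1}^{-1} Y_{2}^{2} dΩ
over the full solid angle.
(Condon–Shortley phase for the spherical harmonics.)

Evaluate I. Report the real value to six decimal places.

m-sum 0 ✓  L=4 even ✓  0≤2≤2 ✓
Π(2lᵢ+1) = 3×3×5 = 45
triangle coeff Δ(1,1,2) = 1/30
Σ_t [0,0]: t=0:+1/1 = 1/1
(3j)²=2/15 [(1 1 2; 0 0 0)], sign=+1
Σ_t [0,0]: t=0:+1/4 = 1/4
(3j)²=1/5 [(1 1 2; -1 -1 2)], sign=+1
⇒ 4πI² = 6/5
I = (+1)√(6/5/(4π)) = 0.30901936

0.309019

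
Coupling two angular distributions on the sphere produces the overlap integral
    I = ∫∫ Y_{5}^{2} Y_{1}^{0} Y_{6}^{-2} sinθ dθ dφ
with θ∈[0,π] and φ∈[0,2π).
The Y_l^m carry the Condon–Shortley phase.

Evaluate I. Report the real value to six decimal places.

Checks pass: Σm=0; 12 even; l₃=6∈[4,6].
(2·5+1)(2·1+1)(2·6+1) = 429
Δ: 0! 10! 2! / 13! → 1/858
sum: t=0:+1/14400 = 1/14400
3j²(5 1 6; 0 0 0) = Δ·Π!·Σ² = 6/143  (sign +1)
sum: t=0:+1/30240 = 1/30240
3j²(5 1 6; 2 0 -2) = Δ·Π!·Σ² = 16/429  (sign +1)
combine: 4πI² = 429·6/143·16/429 = 96/143
take √, sign +1: I = 0.23113338

0.231133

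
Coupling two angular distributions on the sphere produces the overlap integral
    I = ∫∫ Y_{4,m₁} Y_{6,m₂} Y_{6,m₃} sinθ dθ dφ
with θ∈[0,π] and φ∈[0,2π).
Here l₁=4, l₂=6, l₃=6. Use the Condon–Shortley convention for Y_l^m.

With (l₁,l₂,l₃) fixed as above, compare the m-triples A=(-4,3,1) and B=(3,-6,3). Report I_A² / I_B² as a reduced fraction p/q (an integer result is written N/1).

l's match ⇒ only the (l;m) 3-j factors differ between A and B.
A: triangle coeff Δ(4,6,6) = 1/15315300; Σ_t [4,4]: t=4:+1/414720 = 1/414720; (3j)²=49/2431 [(4 6 6; -4 3 1)], sign=-1
B: triangle coeff Δ(4,6,6) = 1/15315300; Σ_t [0,0]: t=0:+1/5806080 = 1/5806080; (3j)²=9/884 [(4 6 6; 3 -6 3)], sign=-1
I_A²/I_B² = (49/2431)/(9/884) = 196/99

196/99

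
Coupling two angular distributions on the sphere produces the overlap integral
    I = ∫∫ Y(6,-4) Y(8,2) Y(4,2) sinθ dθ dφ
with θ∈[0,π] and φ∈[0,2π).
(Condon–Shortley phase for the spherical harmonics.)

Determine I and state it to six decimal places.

-0.151443

m-sum 0 ✓  L=18 even ✓  2≤4≤14 ✓
Π(2lᵢ+1) = 13×17×9 = 1989
triangle coeff Δ(6,8,4) = 1/23279256
Σ_t [4,6]: t=4:+1/1658880 t=5:−1/518400 t=6:+1/1658880 = -1/1382400
(3j)²=504/46189 [(6 8 4; 0 0 0)], sign=-1
Σ_t [8,10]: t=8:+1/7741440 t=9:−1/43545600 t=10:+1/5225472000 = 139/1306368000
(3j)²=38642/2909907 [(6 8 4; -4 2 2)], sign=+1
⇒ 4πI² = 2782224/9653501
I = (-1)√(2782224/9653501/(4π)) = -0.15144282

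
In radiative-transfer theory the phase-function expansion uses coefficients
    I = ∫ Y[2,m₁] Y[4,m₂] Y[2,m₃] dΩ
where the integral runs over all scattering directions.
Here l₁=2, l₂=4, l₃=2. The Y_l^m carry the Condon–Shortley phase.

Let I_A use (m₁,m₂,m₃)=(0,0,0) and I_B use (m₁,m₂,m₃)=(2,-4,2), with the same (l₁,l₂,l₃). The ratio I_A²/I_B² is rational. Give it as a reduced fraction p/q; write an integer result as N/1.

18/35

Shared (l₁,l₂,l₃)=(2,4,2): N and (l;000)² cancel in I_A²/I_B².
A: Δ = 4!·0!·4!/9! = 1/630; Racah Σ t=2..2: t=2:+1/16 = 1/16; ⇒ 3j(2 4 2; 0 0 0)² = 2/35, sgn +1
B: Δ = 4!·0!·4!/9! = 1/630; Racah Σ t=0..0: t=0:+1/576 = 1/576; ⇒ 3j(2 4 2; 2 -4 2)² = 1/9, sgn +1
I_A²/I_B² = (2/35)/(1/9) = 18/35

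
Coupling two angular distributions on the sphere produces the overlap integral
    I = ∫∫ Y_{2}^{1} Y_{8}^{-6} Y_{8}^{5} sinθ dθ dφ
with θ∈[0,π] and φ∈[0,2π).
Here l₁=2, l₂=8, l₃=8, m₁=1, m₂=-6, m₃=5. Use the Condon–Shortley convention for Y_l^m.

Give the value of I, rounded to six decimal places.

0.193241

Rules hold: Σm=0, L=18 even, 6≤8≤10.
N = 5·17·17 = 1445
Δ = 2!·2!·14!/19! = 1/348840
Racah Σ t=0..2: t=0:+1/116121600 t=1:−1/25401600 t=2:+1/116121600 = -1/45158400
⇒ 3j(2 8 8; 0 0 0)² = 24/1615, sgn -1
Racah Σ t=0..1: t=0:+1/1916006400 t=1:−1/12454041600 = 1/2264371200
⇒ 3j(2 8 8; 1 -6 5)² = 847/38760, sgn -1
4πI² = N·(3j₀)²·(3jₘ)² = 847/1805
I = +1·√(0.469252/4π) = 0.19324051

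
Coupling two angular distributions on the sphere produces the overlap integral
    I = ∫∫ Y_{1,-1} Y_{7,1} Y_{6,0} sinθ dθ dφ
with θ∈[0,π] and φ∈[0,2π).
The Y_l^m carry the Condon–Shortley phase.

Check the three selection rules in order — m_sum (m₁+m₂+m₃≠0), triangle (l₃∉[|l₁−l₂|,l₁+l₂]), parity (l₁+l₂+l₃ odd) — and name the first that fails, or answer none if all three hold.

none

m₁+m₂+m₃ = -1 + 1 + 0 = 0  ✓
triangle: |1−7|=6 ≤ l₃=6 ≤ 1+7=8  ✓
parity: l₁+l₂+l₃ = 14 is even  ✓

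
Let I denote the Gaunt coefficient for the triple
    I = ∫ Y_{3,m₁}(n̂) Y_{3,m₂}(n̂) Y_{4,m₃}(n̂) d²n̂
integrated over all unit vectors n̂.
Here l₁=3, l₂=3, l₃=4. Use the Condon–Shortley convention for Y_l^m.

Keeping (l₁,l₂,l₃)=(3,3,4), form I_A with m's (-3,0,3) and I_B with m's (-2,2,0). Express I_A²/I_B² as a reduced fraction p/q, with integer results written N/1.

9/7

l's match ⇒ only the (l;m) 3-j factors differ between A and B.
A: triangle coeff Δ(3,3,4) = 1/34650; Σ_t [2,2]: t=2:+1/288 = 1/288; (3j)²=1/22 [(3 3 4; -3 0 3)], sign=-1
B: triangle coeff Δ(3,3,4) = 1/34650; Σ_t [1,2]: t=1:−1/576 t=2:+1/72 = 7/576; (3j)²=7/198 [(3 3 4; -2 2 0)], sign=+1
I_A²/I_B² = (1/22)/(7/198) = 9/7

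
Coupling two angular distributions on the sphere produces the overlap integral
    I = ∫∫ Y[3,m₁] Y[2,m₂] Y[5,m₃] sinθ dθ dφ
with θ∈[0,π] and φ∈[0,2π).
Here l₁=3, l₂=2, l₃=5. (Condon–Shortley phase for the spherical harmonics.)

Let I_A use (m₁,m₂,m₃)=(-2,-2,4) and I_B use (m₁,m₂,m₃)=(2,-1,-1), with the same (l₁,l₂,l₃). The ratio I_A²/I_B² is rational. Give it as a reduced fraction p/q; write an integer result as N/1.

Shared (l₁,l₂,l₃)=(3,2,5): N and (l;000)² cancel in I_A²/I_B².
A: Δ = 0!·6!·4!/11! = 1/2310; Racah Σ t=0..0: t=0:+1/2880 = 1/2880; ⇒ 3j(3 2 5; -2 -2 4)² = 3/55, sgn -1
B: Δ = 0!·6!·4!/11! = 1/2310; Racah Σ t=0..0: t=0:+1/720 = 1/720; ⇒ 3j(3 2 5; 2 -1 -1)² = 4/385, sgn +1
I_A²/I_B² = (3/55)/(4/385) = 21/4

21/4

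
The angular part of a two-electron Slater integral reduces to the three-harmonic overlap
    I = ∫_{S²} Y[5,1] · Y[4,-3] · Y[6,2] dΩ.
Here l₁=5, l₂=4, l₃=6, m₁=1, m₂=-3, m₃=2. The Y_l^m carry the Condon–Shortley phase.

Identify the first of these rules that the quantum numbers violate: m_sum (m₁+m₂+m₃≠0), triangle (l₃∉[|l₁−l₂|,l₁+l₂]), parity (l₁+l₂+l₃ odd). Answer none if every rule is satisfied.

Σmᵢ = 0  ✓
l₃∈[|l₁−l₂|,l₁+l₂]=[1,9], have l₃=6  ✓
Σlᵢ = 15 ⇒ odd  ✗

parity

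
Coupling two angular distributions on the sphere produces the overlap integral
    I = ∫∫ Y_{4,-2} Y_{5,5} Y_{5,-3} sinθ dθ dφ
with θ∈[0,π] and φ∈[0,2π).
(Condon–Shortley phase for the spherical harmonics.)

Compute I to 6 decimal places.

Rules hold: Σm=0, L=14 even, 1≤5≤9.
N = 9·11·11 = 1089
Δ = 4!·4!·6!/15! = 1/3153150
Racah Σ t=0..4: t=0:+1/69120 t=1:−1/1728 t=2:+1/576 t=3:−1/1728 t=4:+1/69120 = 7/11520
⇒ 3j(4 5 5; 0 0 0)² = 2/143, sgn -1
Racah Σ t=4..4: t=4:+1/69120 = 1/69120
⇒ 3j(4 5 5; -2 5 -3)² = 4/143, sgn +1
4πI² = N·(3j₀)²·(3jₘ)² = 72/169
I = -1·√(0.426036/4π) = -0.18412721

-0.184127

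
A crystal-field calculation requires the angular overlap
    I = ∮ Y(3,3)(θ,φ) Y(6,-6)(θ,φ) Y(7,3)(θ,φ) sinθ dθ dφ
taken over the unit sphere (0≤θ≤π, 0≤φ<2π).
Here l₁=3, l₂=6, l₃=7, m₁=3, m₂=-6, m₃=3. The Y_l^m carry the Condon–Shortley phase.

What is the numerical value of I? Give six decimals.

m-sum 0 ✓  L=16 even ✓  3≤7≤9 ✓
Π(2lᵢ+1) = 7×13×15 = 1365
triangle coeff Δ(3,6,7) = 1/2042040
Σ_t [0,2]: t=0:+1/207360 t=1:−1/57600 t=2:+1/207360 = -1/129600
(3j)²=168/12155 [(3 6 7; 0 0 0)], sign=+1
Σ_t [0,0]: t=0:+1/174182400 = 1/174182400
(3j)²=3/6188 [(3 6 7; 3 -6 3)], sign=+1
⇒ 4πI² = 378/41327
I = (+1)√(378/41327/(4π)) = 0.02697889

0.026979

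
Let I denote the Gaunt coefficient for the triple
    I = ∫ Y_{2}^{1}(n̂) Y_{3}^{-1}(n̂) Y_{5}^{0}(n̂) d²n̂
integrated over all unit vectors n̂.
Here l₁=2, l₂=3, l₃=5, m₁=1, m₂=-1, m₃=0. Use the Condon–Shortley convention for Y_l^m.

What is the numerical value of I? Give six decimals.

Rules hold: Σm=0, L=10 even, 1≤5≤5.
N = 5·7·11 = 385
Δ = 0!·4!·6!/11! = 1/2310
Racah Σ t=0..0: t=0:+1/144 = 1/144
⇒ 3j(2 3 5; 0 0 0)² = 10/231, sgn -1
Racah Σ t=0..0: t=0:+1/288 = 1/288
⇒ 3j(2 3 5; 1 -1 0)² = 5/231, sgn -1
4πI² = N·(3j₀)²·(3jₘ)² = 250/693
I = +1·√(0.36075/4π) = 0.16943318

0.169433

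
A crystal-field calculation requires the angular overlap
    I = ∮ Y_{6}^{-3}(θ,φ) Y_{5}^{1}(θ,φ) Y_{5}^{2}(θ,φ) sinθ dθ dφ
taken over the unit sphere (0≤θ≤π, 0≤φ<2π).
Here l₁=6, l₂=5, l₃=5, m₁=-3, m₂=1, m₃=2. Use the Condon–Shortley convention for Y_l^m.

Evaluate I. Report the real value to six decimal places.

Checks pass: Σm=0; 16 even; l₃=5∈[1,11].
(2·6+1)(2·5+1)(2·5+1) = 1573
Δ: 6! 6! 4! / 17! → 1/28588560
sum: t=1:−1/345600 t=2:+1/13824 t=3:−1/5184 t=4:+1/13824 t=5:−1/345600 = -7/129600
3j²(6 5 5; 0 0 0) = Δ·Π!·Σ² = 80/7293  (sign +1)
sum: t=3:−1/155520 t=4:+1/23040 t=5:−1/34560 t=6:+1/622080 = 1/103680
3j²(6 5 5; -3 1 2) = Δ·Π!·Σ² = 9/2431  (sign -1)
combine: 4πI² = 1573·80/7293·9/2431 = 240/3757
take √, sign -1: I = -0.07129845

-0.071298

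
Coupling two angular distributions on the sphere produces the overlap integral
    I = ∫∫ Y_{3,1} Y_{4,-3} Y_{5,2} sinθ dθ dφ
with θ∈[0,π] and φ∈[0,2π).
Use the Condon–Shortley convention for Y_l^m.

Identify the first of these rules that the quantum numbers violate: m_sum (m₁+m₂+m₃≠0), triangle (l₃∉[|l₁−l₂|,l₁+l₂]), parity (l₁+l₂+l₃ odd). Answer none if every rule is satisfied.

m₁+m₂+m₃ = 1 − 3 + 2 = 0  ✓
triangle: |3−4|=1 ≤ l₃=5 ≤ 3+4=7  ✓
parity: l₁+l₂+l₃ = 12 is even  ✓

none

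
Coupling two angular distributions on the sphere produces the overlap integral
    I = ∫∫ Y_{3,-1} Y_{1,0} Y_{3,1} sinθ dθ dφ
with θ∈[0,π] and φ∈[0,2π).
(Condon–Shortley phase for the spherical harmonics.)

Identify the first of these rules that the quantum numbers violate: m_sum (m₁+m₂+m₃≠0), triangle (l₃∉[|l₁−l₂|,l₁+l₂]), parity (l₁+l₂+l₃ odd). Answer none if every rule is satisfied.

m₁+m₂+m₃ = -1 + 0 + 1 = 0  ✓
triangle: |3−1|=2 ≤ l₃=3 ≤ 3+1=4  ✓
parity: l₁+l₂+l₃ = 7 is odd  ✗

parity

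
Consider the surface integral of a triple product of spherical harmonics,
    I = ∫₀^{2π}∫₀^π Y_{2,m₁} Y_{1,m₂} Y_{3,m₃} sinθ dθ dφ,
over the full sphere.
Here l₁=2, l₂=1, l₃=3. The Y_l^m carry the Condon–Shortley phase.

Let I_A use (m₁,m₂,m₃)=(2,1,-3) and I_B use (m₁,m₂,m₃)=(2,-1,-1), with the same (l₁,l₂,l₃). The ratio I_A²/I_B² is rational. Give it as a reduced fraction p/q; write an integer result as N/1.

15/1

l's match ⇒ only the (l;m) 3-j factors differ between A and B.
A: triangle coeff Δ(2,1,3) = 1/105; Σ_t [0,0]: t=0:+1/48 = 1/48; (3j)²=1/7 [(2 1 3; 2 1 -3)], sign=+1
B: triangle coeff Δ(2,1,3) = 1/105; Σ_t [0,0]: t=0:+1/48 = 1/48; (3j)²=1/105 [(2 1 3; 2 -1 -1)], sign=+1
I_A²/I_B² = (1/7)/(1/105) = 15/1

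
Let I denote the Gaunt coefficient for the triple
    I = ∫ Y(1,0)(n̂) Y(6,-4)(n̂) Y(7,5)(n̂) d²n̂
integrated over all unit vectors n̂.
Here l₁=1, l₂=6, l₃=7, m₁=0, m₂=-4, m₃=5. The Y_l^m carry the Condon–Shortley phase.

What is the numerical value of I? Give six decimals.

0.000000

0 − 4 + 5 = 1 ≠ 0: azimuthal integral kills it; I = 0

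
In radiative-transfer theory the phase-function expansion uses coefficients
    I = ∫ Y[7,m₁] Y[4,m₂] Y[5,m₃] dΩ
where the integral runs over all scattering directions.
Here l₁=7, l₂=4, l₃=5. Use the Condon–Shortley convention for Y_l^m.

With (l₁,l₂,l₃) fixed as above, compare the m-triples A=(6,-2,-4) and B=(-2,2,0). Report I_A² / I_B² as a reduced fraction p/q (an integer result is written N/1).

1287/70

l's match ⇒ only the (l;m) 3-j factors differ between A and B.
A: triangle coeff Δ(7,4,5) = 1/6126120; Σ_t [0,1]: t=0:+1/7257600 t=1:−1/4838400 = -1/14515200; (3j)²=3/1190 [(7 4 5; 6 -2 -4)], sign=+1
B: triangle coeff Δ(7,4,5) = 1/6126120; Σ_t [4,6]: t=4:+1/69120 t=5:−1/69120 t=6:+1/1036800 = 1/1036800; (3j)²=1/7293 [(7 4 5; -2 2 0)], sign=-1
I_A²/I_B² = (3/1190)/(1/7293) = 1287/70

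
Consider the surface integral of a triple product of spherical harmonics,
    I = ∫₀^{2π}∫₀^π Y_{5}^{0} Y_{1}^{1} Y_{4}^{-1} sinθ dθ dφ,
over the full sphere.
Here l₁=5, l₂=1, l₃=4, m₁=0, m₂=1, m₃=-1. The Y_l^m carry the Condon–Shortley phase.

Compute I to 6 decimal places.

0.155288

Rules hold: Σm=0, L=10 even, 4≤4≤6.
N = 11·3·9 = 297
Δ = 2!·8!·0!/11! = 1/495
Racah Σ t=1..1: t=1:−1/576 = -1/576
⇒ 3j(5 1 4; 0 0 0)² = 5/99, sgn -1
Racah Σ t=2..2: t=2:+1/1440 = 1/1440
⇒ 3j(5 1 4; 0 1 -1)² = 2/99, sgn -1
4πI² = N·(3j₀)²·(3jₘ)² = 10/33
I = +1·√(0.30303/4π) = 0.15528807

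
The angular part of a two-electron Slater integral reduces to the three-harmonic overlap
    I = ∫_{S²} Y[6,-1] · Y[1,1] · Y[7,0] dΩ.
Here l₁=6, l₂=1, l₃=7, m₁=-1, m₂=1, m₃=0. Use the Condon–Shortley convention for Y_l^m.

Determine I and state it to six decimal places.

0.160342

Checks pass: Σm=0; 14 even; l₃=7∈[5,7].
(2·6+1)(2·1+1)(2·7+1) = 585
Δ: 0! 12! 2! / 15! → 1/1365
sum: t=0:+1/518400 = 1/518400
3j²(6 1 7; 0 0 0) = Δ·Π!·Σ² = 7/195  (sign -1)
sum: t=0:+1/1209600 = 1/1209600
3j²(6 1 7; -1 1 0) = Δ·Π!·Σ² = 1/65  (sign -1)
combine: 4πI² = 585·7/195·1/65 = 21/65
take √, sign +1: I = 0.16034227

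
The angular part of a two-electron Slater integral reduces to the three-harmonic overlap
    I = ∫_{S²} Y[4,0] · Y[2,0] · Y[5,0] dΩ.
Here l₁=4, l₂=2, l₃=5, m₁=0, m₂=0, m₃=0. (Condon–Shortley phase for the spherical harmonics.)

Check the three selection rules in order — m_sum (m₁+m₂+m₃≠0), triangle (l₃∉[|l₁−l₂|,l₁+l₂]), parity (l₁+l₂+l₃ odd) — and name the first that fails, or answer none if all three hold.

parity

m₁+m₂+m₃ = 0 + 0 + 0 = 0  ✓
triangle: |4−2|=2 ≤ l₃=5 ≤ 4+2=6  ✓
parity: l₁+l₂+l₃ = 11 is odd  ✗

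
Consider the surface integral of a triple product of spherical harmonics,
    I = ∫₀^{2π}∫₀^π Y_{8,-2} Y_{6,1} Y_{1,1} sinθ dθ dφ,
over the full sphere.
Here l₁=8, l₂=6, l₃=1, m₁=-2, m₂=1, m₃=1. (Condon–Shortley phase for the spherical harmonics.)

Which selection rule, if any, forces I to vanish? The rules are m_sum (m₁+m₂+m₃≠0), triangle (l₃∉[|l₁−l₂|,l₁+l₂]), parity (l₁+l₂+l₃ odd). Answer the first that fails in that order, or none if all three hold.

m₁+m₂+m₃ = -2 + 1 + 1 = 0  ✓
triangle: |8−6|=2 ≤ l₃=1 ≤ 8+6=14  ✗
parity: l₁+l₂+l₃ = 15 is odd

triangle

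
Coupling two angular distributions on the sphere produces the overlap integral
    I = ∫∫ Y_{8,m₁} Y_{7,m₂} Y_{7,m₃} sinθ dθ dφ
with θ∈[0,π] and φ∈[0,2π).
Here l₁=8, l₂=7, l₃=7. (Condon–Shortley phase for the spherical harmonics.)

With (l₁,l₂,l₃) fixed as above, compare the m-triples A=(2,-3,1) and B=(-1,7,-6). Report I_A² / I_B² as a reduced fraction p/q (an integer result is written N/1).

5/3

l's match ⇒ only the (l;m) 3-j factors differ between A and B.
A: triangle coeff Δ(8,7,7) = 1/22086194130; Σ_t [0,4]: t=0:+1/2786918400 t=1:−1/130636800 t=2:+1/39813120 t=3:−1/62208000 t=4:+1/597196800 = 143/41803776000; (3j)²=26/7429 [(8 7 7; 2 -3 1)], sign=+1
B: triangle coeff Δ(8,7,7) = 1/22086194130; Σ_t [8,8]: t=8:+1/146313216000 = 1/146313216000; (3j)²=78/37145 [(8 7 7; -1 7 -6)], sign=-1
I_A²/I_B² = (26/7429)/(78/37145) = 5/3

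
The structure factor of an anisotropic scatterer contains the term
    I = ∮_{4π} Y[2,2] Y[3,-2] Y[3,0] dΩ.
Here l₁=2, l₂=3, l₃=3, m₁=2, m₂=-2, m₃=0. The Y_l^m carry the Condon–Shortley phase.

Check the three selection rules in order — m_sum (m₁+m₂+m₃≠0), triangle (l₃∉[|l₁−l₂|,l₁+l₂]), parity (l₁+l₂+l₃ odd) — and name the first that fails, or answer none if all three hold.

azimuthal sum: 2 − 2 + 0 = 0  ✓
1 ≤ 3 ≤ 5 (triangle on l)  ✓
L = 2 + 3 + 3 = 8 (even)  ✓

none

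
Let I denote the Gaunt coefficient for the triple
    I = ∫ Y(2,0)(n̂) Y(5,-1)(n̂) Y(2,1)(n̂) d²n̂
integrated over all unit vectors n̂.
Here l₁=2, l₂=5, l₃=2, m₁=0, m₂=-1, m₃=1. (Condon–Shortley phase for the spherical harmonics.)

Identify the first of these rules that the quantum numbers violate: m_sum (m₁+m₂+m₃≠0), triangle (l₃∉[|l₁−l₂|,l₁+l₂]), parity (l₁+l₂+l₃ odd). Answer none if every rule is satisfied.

triangle

azimuthal sum: 0 − 1 + 1 = 0  ✓
3 ≤ 2 ≤ 7 (triangle on l)  ✗
L = 2 + 5 + 2 = 9 (odd)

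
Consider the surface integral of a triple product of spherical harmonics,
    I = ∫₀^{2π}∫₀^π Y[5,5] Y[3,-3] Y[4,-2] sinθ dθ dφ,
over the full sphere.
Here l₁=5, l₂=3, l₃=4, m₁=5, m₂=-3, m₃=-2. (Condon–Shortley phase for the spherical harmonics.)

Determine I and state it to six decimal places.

Rules hold: Σm=0, L=12 even, 2≤4≤8.
N = 11·7·9 = 693
Δ = 4!·6!·2!/13! = 1/180180
Racah Σ t=1..3: t=1:−1/576 t=2:+1/144 t=3:−1/576 = 1/288
⇒ 3j(5 3 4; 0 0 0)² = 20/1001, sgn +1
Racah Σ t=0..0: t=0:+1/34560 = 1/34560
⇒ 3j(5 3 4; 5 -3 -2)² = 5/286, sgn +1
4πI² = N·(3j₀)²·(3jₘ)² = 450/1859
I = +1·√(0.242066/4π) = 0.13879110

0.138791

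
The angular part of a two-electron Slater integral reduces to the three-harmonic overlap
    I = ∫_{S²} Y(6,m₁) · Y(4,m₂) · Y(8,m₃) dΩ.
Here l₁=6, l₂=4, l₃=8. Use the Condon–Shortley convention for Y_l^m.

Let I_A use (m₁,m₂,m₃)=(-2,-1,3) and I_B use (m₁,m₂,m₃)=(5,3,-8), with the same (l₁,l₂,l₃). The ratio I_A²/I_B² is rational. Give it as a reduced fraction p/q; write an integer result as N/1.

2880/7007

Shared (l₁,l₂,l₃)=(6,4,8): N and (l;000)² cancel in I_A²/I_B².
A: Δ = 2!·10!·6!/19! = 1/23279256; Racah Σ t=0..2: t=0:+1/5806080 t=1:−1/1451520 t=2:+1/4147200 = -1/3628800; ⇒ 3j(6 4 8; -2 -1 3)² = 320/29393, sgn +1
B: Δ = 2!·10!·6!/19! = 1/23279256; Racah Σ t=1..1: t=1:−1/2612736000 = -1/2612736000; ⇒ 3j(6 4 8; 5 3 -8)² = 77/2907, sgn -1
I_A²/I_B² = (320/29393)/(77/2907) = 2880/7007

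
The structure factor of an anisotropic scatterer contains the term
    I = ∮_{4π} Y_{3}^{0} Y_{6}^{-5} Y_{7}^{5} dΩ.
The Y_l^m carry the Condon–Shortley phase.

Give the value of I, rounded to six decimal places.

m-sum 0 ✓  L=16 even ✓  3≤7≤9 ✓
Π(2lᵢ+1) = 7×13×15 = 1365
triangle coeff Δ(3,6,7) = 1/2042040
Σ_t [0,2]: t=0:+1/207360 t=1:−1/57600 t=2:+1/207360 = -1/129600
(3j)²=168/12155 [(3 6 7; 0 0 0)], sign=+1
Σ_t [0,1]: t=0:+1/4354560 t=1:−1/14515200 = 1/6220800
(3j)²=77/4420 [(3 6 7; 0 -5 5)], sign=+1
⇒ 4πI² = 6174/18785
I = (+1)√(6174/18785/(4π)) = 0.16172337

0.161723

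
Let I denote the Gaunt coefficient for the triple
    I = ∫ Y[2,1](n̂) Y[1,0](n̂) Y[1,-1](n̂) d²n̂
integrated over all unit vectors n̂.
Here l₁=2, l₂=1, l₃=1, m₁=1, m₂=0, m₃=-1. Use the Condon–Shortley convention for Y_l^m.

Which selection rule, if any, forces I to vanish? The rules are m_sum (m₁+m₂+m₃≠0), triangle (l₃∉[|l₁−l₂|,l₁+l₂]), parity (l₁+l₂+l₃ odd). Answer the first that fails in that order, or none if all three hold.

none

m₁+m₂+m₃ = 1 + 0 − 1 = 0  ✓
triangle: |2−1|=1 ≤ l₃=1 ≤ 2+1=3  ✓
parity: l₁+l₂+l₃ = 4 is even  ✓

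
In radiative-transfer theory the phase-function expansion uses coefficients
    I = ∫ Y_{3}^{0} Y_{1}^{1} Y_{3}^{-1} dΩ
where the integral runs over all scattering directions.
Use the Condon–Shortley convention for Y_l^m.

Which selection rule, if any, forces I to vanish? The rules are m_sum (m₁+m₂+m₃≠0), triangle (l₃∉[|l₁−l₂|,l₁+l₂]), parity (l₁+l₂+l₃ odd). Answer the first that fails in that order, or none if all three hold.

parity

azimuthal sum: 0 + 1 − 1 = 0  ✓
2 ≤ 3 ≤ 4 (triangle on l)  ✓
L = 3 + 1 + 3 = 7 (odd)  ✗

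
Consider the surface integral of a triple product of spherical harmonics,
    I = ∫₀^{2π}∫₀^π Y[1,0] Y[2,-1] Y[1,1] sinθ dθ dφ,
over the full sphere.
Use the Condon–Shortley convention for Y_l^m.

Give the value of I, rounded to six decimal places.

-0.218510

Checks pass: Σm=0; 4 even; l₃=1∈[1,3].
(2·1+1)(2·2+1)(2·1+1) = 45
Δ: 2! 0! 2! / 5! → 1/30
sum: t=1:−1/1 = -1/1
3j²(1 2 1; 0 0 0) = Δ·Π!·Σ² = 2/15  (sign +1)
sum: t=1:−1/2 = -1/2
3j²(1 2 1; 0 -1 1) = Δ·Π!·Σ² = 1/10  (sign -1)
combine: 4πI² = 45·2/15·1/10 = 3/5
take √, sign -1: I = -0.21850969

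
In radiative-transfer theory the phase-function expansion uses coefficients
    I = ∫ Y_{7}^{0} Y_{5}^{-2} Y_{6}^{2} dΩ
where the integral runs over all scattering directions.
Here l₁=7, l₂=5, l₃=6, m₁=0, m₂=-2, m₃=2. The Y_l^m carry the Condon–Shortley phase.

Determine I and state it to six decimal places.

m-sum 0 ✓  L=18 even ✓  2≤6≤12 ✓
Π(2lᵢ+1) = 15×11×13 = 2145
triangle coeff Δ(7,5,6) = 1/174594420
Σ_t [1,5]: t=1:−1/4147200 t=2:+1/207360 t=3:−1/82944 t=4:+1/207360 t=5:−1/4147200 = -1/345600
(3j)²=420/46189 [(7 5 6; 0 0 0)], sign=-1
Σ_t [0,3]: t=0:+1/21772800 t=1:−1/691200 t=2:+1/207360 t=3:−1/497664 = 41/29030400
(3j)²=11767/1385670 [(7 5 6; 0 -2 2)], sign=+1
⇒ 4πI² = 2471070/14919047
I = (-1)√(2471070/14919047/(4π)) = -0.11480665

-0.114807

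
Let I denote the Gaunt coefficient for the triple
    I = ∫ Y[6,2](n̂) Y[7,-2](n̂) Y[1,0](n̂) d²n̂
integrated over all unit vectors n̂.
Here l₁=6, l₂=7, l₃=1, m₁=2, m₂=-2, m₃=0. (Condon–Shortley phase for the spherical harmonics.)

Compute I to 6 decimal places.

0.234717

Checks pass: Σm=0; 14 even; l₃=1∈[1,13].
(2·6+1)(2·7+1)(2·1+1) = 585
Δ: 12! 0! 2! / 15! → 1/1365
sum: t=6:+1/518400 = 1/518400
3j²(6 7 1; 0 0 0) = Δ·Π!·Σ² = 7/195  (sign -1)
sum: t=4:+1/967680 = 1/967680
3j²(6 7 1; 2 -2 0) = Δ·Π!·Σ² = 3/91  (sign -1)
combine: 4πI² = 585·7/195·3/91 = 9/13
take √, sign +1: I = 0.23471705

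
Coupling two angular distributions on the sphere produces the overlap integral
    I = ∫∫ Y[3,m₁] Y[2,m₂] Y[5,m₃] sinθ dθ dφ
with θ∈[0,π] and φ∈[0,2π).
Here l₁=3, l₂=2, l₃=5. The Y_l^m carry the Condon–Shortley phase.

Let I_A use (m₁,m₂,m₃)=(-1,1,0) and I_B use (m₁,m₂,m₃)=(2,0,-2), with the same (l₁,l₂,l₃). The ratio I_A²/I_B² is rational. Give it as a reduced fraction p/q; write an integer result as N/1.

50/63

Shared (l₁,l₂,l₃)=(3,2,5): N and (l;000)² cancel in I_A²/I_B².
A: Δ = 0!·6!·4!/11! = 1/2310; Racah Σ t=0..0: t=0:+1/288 = 1/288; ⇒ 3j(3 2 5; -1 1 0)² = 5/231, sgn -1
B: Δ = 0!·6!·4!/11! = 1/2310; Racah Σ t=0..0: t=0:+1/480 = 1/480; ⇒ 3j(3 2 5; 2 0 -2)² = 3/110, sgn -1
I_A²/I_B² = (5/231)/(3/110) = 50/63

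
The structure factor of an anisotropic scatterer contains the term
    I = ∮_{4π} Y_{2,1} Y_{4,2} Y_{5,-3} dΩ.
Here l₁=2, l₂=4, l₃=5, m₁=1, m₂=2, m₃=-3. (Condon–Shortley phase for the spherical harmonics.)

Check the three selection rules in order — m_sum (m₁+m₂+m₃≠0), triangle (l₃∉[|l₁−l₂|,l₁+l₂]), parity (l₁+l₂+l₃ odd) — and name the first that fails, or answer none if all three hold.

parity

azimuthal sum: 1 + 2 − 3 = 0  ✓
2 ≤ 5 ≤ 6 (triangle on l)  ✓
L = 2 + 4 + 5 = 11 (odd)  ✗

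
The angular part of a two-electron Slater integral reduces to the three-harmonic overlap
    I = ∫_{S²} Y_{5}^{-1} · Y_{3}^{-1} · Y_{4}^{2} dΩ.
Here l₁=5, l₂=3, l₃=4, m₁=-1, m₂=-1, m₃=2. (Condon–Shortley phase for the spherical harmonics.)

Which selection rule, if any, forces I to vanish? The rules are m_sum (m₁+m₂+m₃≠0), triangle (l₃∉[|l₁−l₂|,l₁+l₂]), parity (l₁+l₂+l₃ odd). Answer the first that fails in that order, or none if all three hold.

none

azimuthal sum: -1 − 1 + 2 = 0  ✓
2 ≤ 4 ≤ 8 (triangle on l)  ✓
L = 5 + 3 + 4 = 12 (even)  ✓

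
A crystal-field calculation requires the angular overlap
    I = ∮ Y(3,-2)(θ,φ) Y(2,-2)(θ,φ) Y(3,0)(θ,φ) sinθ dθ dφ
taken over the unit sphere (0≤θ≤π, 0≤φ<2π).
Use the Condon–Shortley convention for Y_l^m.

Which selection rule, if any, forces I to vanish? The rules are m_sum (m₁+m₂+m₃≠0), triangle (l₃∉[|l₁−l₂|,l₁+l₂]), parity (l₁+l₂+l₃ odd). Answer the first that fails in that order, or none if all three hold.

Σmᵢ = -4  ✗
l₃∈[|l₁−l₂|,l₁+l₂]=[1,5], have l₃=3
Σlᵢ = 8 ⇒ even

m_sum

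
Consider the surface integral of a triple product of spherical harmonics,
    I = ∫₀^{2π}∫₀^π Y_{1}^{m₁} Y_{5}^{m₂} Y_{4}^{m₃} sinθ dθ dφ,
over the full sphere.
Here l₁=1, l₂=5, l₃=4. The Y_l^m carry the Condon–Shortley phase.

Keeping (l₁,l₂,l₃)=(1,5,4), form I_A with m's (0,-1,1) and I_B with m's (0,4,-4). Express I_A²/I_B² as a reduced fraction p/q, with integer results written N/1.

Same 1,5,4: normalisation and zero-m 3j drop out of the ratio.
A: Δ: 2! 0! 8! / 11! → 1/495; sum: t=1:−1/720 = -1/720; 3j²(1 5 4; 0 -1 1) = Δ·Π!·Σ² = 8/165  (sign +1)
B: Δ: 2! 0! 8! / 11! → 1/495; sum: t=1:−1/40320 = -1/40320; 3j²(1 5 4; 0 4 -4) = Δ·Π!·Σ² = 1/55  (sign -1)
I_A²/I_B² = (8/165)/(1/55) = 8/3

8/3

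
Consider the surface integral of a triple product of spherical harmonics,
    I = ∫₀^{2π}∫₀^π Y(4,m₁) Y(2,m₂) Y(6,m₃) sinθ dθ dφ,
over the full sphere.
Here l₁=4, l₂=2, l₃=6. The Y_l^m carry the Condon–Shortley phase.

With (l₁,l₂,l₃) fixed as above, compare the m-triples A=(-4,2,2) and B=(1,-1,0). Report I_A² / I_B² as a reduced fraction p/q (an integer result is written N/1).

1/120

Shared (l₁,l₂,l₃)=(4,2,6): N and (l;000)² cancel in I_A²/I_B².
A: Δ = 0!·8!·4!/13! = 1/6435; Racah Σ t=0..0: t=0:+1/967680 = 1/967680; ⇒ 3j(4 2 6; -4 2 2)² = 1/6435, sgn +1
B: Δ = 0!·8!·4!/13! = 1/6435; Racah Σ t=0..0: t=0:+1/4320 = 1/4320; ⇒ 3j(4 2 6; 1 -1 0)² = 8/429, sgn +1
I_A²/I_B² = (1/6435)/(8/429) = 1/120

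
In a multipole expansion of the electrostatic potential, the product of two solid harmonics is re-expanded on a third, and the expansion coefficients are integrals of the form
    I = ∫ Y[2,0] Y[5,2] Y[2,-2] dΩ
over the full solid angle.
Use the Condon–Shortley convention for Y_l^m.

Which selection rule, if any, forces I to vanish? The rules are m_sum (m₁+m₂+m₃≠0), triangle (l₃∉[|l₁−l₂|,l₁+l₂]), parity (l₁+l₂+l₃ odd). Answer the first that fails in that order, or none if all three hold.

azimuthal sum: 0 + 2 − 2 = 0  ✓
3 ≤ 2 ≤ 7 (triangle on l)  ✗
L = 2 + 5 + 2 = 9 (odd)

triangle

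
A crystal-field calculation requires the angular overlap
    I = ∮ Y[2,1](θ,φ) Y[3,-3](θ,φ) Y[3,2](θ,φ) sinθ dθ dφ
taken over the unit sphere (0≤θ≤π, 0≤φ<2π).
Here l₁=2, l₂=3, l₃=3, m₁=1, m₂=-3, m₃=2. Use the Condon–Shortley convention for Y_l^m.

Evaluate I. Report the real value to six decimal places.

Checks pass: Σm=0; 8 even; l₃=3∈[1,5].
(2·2+1)(2·3+1)(2·3+1) = 245
Δ: 2! 2! 4! / 9! → 1/3780
sum: t=0:+1/24 t=1:−1/4 t=2:+1/24 = -1/6
3j²(2 3 3; 0 0 0) = Δ·Π!·Σ² = 4/105  (sign +1)
sum: t=0:+1/48 = 1/48
3j²(2 3 3; 1 -3 2) = Δ·Π!·Σ² = 5/84  (sign -1)
combine: 4πI² = 245·4/105·5/84 = 5/9
take √, sign -1: I = -0.21026104

-0.210261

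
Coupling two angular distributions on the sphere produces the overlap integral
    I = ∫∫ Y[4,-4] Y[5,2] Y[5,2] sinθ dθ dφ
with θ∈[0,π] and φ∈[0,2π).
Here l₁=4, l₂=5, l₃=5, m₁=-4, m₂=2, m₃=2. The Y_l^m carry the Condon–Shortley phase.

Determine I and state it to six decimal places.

m-sum 0 ✓  L=14 even ✓  1≤5≤9 ✓
Π(2lᵢ+1) = 9×11×11 = 1089
triangle coeff Δ(4,5,5) = 1/3153150
Σ_t [0,4]: t=0:+1/69120 t=1:−1/1728 t=2:+1/576 t=3:−1/1728 t=4:+1/69120 = 7/11520
(3j)²=2/143 [(4 5 5; 0 0 0)], sign=-1
Σ_t [4,4]: t=4:+1/20736 = 1/20736
(3j)²=35/1287 [(4 5 5; -4 2 2)], sign=-1
⇒ 4πI² = 70/169
I = (+1)√(70/169/(4π)) = 0.18155187

0.181552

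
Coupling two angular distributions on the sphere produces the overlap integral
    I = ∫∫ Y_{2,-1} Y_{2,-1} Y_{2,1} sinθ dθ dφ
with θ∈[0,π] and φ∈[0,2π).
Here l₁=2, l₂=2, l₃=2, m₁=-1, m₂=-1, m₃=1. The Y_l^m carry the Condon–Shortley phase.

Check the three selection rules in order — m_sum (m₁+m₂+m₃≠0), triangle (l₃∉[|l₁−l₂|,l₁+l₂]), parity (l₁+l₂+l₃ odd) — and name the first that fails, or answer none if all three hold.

m_sum

m₁+m₂+m₃ = -1 − 1 + 1 = -1  ✗
triangle: |2−2|=0 ≤ l₃=2 ≤ 2+2=4
parity: l₁+l₂+l₃ = 6 is even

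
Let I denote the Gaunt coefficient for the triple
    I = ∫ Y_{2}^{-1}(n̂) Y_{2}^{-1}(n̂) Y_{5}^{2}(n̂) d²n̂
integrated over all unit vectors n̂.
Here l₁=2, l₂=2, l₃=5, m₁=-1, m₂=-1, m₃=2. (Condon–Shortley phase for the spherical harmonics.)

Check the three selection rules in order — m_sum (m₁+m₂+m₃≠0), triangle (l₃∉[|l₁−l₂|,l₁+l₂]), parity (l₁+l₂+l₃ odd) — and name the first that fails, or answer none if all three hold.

m₁+m₂+m₃ = -1 − 1 + 2 = 0  ✓
triangle: |2−2|=0 ≤ l₃=5 ≤ 2+2=4  ✗
parity: l₁+l₂+l₃ = 9 is odd

triangle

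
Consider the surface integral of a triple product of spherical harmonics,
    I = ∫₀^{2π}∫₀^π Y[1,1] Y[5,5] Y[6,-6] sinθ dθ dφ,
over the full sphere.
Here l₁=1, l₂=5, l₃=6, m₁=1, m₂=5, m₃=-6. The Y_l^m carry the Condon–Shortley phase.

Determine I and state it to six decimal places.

Checks pass: Σm=0; 12 even; l₃=6∈[4,6].
(2·1+1)(2·5+1)(2·6+1) = 429
Δ: 0! 2! 10! / 13! → 1/858
sum: t=0:+1/14400 = 1/14400
3j²(1 5 6; 0 0 0) = Δ·Π!·Σ² = 6/143  (sign +1)
sum: t=0:+1/7257600 = 1/7257600
3j²(1 5 6; 1 5 -6) = Δ·Π!·Σ² = 1/13  (sign +1)
combine: 4πI² = 429·6/143·1/13 = 18/13
take √, sign +1: I = 0.33194004

0.331940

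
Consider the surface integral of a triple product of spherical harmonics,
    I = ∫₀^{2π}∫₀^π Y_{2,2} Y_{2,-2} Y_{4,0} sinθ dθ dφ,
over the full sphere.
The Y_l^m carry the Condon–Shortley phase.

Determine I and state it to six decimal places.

m-sum 0 ✓  L=8 even ✓  0≤4≤4 ✓
Π(2lᵢ+1) = 5×5×9 = 225
triangle coeff Δ(2,2,4) = 1/630
Σ_t [0,0]: t=0:+1/16 = 1/16
(3j)²=2/35 [(2 2 4; 0 0 0)], sign=+1
Σ_t [0,0]: t=0:+1/576 = 1/576
(3j)²=1/630 [(2 2 4; 2 -2 0)], sign=+1
⇒ 4πI² = 1/49
I = (+1)√(1/49/(4π)) = 0.04029926

0.040299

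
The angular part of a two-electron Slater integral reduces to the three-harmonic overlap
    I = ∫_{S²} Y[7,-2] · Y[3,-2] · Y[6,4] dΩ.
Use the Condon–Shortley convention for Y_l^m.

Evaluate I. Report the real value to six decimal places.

Checks pass: Σm=0; 16 even; l₃=6∈[4,10].
(2·7+1)(2·3+1)(2·6+1) = 1365
Δ: 4! 10! 2! / 17! → 1/2042040
sum: t=1:−1/207360 t=2:+1/57600 t=3:−1/207360 = 1/129600
3j²(7 3 6; 0 0 0) = Δ·Π!·Σ² = 168/12155  (sign +1)
sum: t=0:+1/8709120 t=1:−1/967680 = -1/1088640
3j²(7 3 6; -2 -2 4) = Δ·Π!·Σ² = 800/51051  (sign -1)
combine: 4πI² = 1365·168/12155·800/51051 = 134400/454597
take √, sign -1: I = -0.15338448

-0.153384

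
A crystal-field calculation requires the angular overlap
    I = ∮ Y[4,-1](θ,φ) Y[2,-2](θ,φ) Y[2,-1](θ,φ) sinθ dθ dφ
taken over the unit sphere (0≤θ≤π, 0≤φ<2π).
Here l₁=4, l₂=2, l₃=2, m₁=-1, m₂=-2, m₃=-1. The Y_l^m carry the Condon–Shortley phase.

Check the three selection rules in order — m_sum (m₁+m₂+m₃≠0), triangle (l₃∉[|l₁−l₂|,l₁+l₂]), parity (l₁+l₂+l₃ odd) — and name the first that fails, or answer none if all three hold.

m₁+m₂+m₃ = -1 − 2 − 1 = -4  ✗
triangle: |4−2|=2 ≤ l₃=2 ≤ 4+2=6
parity: l₁+l₂+l₃ = 8 is even

m_sum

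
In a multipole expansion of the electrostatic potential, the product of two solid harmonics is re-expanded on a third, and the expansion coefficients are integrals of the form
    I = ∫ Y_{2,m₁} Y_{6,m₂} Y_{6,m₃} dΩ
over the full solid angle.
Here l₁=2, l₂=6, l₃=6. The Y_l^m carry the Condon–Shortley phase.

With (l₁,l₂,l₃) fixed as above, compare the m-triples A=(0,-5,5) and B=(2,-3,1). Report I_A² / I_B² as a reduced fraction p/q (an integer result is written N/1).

121/240

Shared (l₁,l₂,l₃)=(2,6,6): N and (l;000)² cancel in I_A²/I_B².
A: Δ = 2!·2!·10!/15! = 1/90090; Racah Σ t=0..1: t=0:+1/1451520 t=1:−1/3628800 = 1/2419200; ⇒ 3j(2 6 6; 0 -5 5)² = 11/910, sgn -1
B: Δ = 2!·2!·10!/15! = 1/90090; Racah Σ t=0..0: t=0:+1/120960 = 1/120960; ⇒ 3j(2 6 6; 2 -3 1)² = 24/1001, sgn -1
I_A²/I_B² = (11/910)/(24/1001) = 121/240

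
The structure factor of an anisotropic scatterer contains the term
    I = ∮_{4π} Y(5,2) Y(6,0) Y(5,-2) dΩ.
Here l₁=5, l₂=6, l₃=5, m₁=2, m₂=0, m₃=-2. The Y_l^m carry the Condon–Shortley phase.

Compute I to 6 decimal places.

m-sum 0 ✓  L=16 even ✓  1≤5≤11 ✓
Π(2lᵢ+1) = 11×13×11 = 1573
triangle coeff Δ(5,6,5) = 1/28588560
Σ_t [1,5]: t=1:−1/345600 t=2:+1/13824 t=3:−1/5184 t=4:+1/13824 t=5:−1/345600 = -7/129600
(3j)²=80/7293 [(5 6 5; 0 0 0)], sign=+1
Σ_t [0,3]: t=0:+1/3110400 t=1:−1/57600 t=2:+1/13824 t=3:−1/31104 = 1/43200
(3j)²=108/12155 [(5 6 5; 2 0 -2)], sign=-1
⇒ 4πI² = 576/3757
I = (-1)√(576/3757/(4π)) = -0.11045508

-0.110455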